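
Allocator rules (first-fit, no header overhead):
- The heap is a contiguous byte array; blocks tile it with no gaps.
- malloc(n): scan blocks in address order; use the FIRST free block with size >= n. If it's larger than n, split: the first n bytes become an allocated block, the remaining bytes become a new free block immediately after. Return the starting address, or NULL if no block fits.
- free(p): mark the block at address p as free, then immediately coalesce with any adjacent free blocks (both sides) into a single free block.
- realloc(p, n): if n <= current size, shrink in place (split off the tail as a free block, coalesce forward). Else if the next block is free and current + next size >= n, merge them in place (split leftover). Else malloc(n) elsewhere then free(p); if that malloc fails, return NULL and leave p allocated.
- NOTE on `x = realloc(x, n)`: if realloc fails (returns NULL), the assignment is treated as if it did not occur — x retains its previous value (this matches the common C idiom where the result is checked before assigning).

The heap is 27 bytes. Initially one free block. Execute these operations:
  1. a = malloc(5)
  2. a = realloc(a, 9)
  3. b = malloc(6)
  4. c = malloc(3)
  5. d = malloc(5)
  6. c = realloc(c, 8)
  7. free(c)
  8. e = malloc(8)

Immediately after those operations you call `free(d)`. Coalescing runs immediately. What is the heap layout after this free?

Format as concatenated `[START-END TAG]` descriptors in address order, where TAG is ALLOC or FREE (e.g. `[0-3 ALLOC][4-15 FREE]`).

Op 1: a = malloc(5) -> a = 0; heap: [0-4 ALLOC][5-26 FREE]
Op 2: a = realloc(a, 9) -> a = 0; heap: [0-8 ALLOC][9-26 FREE]
Op 3: b = malloc(6) -> b = 9; heap: [0-8 ALLOC][9-14 ALLOC][15-26 FREE]
Op 4: c = malloc(3) -> c = 15; heap: [0-8 ALLOC][9-14 ALLOC][15-17 ALLOC][18-26 FREE]
Op 5: d = malloc(5) -> d = 18; heap: [0-8 ALLOC][9-14 ALLOC][15-17 ALLOC][18-22 ALLOC][23-26 FREE]
Op 6: c = realloc(c, 8) -> NULL (c unchanged); heap: [0-8 ALLOC][9-14 ALLOC][15-17 ALLOC][18-22 ALLOC][23-26 FREE]
Op 7: free(c) -> (freed c); heap: [0-8 ALLOC][9-14 ALLOC][15-17 FREE][18-22 ALLOC][23-26 FREE]
Op 8: e = malloc(8) -> e = NULL; heap: [0-8 ALLOC][9-14 ALLOC][15-17 FREE][18-22 ALLOC][23-26 FREE]
free(d): d = 18 -> block [18-22 ALLOC]; mark free, coalesce with adjacent free neighbors -> [0-8 ALLOC][9-14 ALLOC][15-26 FREE]

Answer: [0-8 ALLOC][9-14 ALLOC][15-26 FREE]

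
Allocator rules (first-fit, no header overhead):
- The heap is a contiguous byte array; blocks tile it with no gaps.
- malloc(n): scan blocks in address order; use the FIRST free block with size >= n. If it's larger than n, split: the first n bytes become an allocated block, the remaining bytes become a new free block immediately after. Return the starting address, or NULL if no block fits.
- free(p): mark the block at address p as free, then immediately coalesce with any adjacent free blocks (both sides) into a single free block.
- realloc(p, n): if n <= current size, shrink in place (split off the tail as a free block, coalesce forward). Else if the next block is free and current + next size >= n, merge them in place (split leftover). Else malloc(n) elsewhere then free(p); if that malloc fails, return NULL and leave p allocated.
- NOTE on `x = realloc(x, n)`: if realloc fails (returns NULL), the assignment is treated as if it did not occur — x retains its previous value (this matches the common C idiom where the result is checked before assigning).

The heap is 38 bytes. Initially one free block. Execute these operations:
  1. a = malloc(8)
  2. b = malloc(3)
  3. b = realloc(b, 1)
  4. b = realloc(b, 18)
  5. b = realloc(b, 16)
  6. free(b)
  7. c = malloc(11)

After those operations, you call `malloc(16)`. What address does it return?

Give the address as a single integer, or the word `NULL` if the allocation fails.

Op 1: a = malloc(8) -> a = 0; heap: [0-7 ALLOC][8-37 FREE]
Op 2: b = malloc(3) -> b = 8; heap: [0-7 ALLOC][8-10 ALLOC][11-37 FREE]
Op 3: b = realloc(b, 1) -> b = 8; heap: [0-7 ALLOC][8-8 ALLOC][9-37 FREE]
Op 4: b = realloc(b, 18) -> b = 8; heap: [0-7 ALLOC][8-25 ALLOC][26-37 FREE]
Op 5: b = realloc(b, 16) -> b = 8; heap: [0-7 ALLOC][8-23 ALLOC][24-37 FREE]
Op 6: free(b) -> (freed b); heap: [0-7 ALLOC][8-37 FREE]
Op 7: c = malloc(11) -> c = 8; heap: [0-7 ALLOC][8-18 ALLOC][19-37 FREE]
malloc(16): first-fit scan over [0-7 ALLOC][8-18 ALLOC][19-37 FREE] -> 19

Answer: 19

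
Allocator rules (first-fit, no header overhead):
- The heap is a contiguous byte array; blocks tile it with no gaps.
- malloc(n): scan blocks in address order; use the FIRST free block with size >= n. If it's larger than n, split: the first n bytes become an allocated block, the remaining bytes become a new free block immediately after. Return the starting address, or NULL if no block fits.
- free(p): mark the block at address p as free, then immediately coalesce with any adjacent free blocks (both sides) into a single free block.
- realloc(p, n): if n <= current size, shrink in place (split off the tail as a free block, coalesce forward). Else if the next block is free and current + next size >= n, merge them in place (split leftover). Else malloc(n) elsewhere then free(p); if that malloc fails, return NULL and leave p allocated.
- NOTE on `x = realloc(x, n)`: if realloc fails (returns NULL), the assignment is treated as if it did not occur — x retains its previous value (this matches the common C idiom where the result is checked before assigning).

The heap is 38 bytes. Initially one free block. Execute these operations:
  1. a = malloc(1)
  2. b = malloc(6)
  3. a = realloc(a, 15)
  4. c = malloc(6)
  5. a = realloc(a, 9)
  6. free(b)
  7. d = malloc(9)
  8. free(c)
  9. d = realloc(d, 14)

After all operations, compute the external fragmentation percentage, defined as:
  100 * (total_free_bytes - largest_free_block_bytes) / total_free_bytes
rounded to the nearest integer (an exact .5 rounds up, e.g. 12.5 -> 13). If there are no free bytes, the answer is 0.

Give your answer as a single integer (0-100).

Op 1: a = malloc(1) -> a = 0; heap: [0-0 ALLOC][1-37 FREE]
Op 2: b = malloc(6) -> b = 1; heap: [0-0 ALLOC][1-6 ALLOC][7-37 FREE]
Op 3: a = realloc(a, 15) -> a = 7; heap: [0-0 FREE][1-6 ALLOC][7-21 ALLOC][22-37 FREE]
Op 4: c = malloc(6) -> c = 22; heap: [0-0 FREE][1-6 ALLOC][7-21 ALLOC][22-27 ALLOC][28-37 FREE]
Op 5: a = realloc(a, 9) -> a = 7; heap: [0-0 FREE][1-6 ALLOC][7-15 ALLOC][16-21 FREE][22-27 ALLOC][28-37 FREE]
Op 6: free(b) -> (freed b); heap: [0-6 FREE][7-15 ALLOC][16-21 FREE][22-27 ALLOC][28-37 FREE]
Op 7: d = malloc(9) -> d = 28; heap: [0-6 FREE][7-15 ALLOC][16-21 FREE][22-27 ALLOC][28-36 ALLOC][37-37 FREE]
Op 8: free(c) -> (freed c); heap: [0-6 FREE][7-15 ALLOC][16-27 FREE][28-36 ALLOC][37-37 FREE]
Op 9: d = realloc(d, 14) -> NULL (d unchanged); heap: [0-6 FREE][7-15 ALLOC][16-27 FREE][28-36 ALLOC][37-37 FREE]
Free blocks: [7 12 1] total_free=20 largest=12 -> 100*(20-12)/20 = 800/20 = 40

Answer: 40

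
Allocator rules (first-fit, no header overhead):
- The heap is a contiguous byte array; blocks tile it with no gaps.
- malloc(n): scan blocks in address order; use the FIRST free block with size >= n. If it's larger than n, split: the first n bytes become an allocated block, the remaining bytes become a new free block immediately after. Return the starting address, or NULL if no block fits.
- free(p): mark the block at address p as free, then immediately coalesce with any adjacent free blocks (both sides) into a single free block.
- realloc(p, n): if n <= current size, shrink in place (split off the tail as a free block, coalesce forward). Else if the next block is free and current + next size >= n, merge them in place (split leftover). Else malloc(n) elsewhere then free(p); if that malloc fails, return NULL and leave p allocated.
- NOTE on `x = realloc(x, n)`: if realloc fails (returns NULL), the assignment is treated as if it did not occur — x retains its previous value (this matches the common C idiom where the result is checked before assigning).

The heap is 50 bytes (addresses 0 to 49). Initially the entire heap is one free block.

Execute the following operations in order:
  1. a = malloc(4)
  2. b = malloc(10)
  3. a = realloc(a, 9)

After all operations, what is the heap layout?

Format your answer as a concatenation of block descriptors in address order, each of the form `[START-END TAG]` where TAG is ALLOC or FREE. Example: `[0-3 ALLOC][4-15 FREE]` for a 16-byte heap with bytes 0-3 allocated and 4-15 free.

Op 1: a = malloc(4) -> a = 0; heap: [0-3 ALLOC][4-49 FREE]
Op 2: b = malloc(10) -> b = 4; heap: [0-3 ALLOC][4-13 ALLOC][14-49 FREE]
Op 3: a = realloc(a, 9) -> a = 14; heap: [0-3 FREE][4-13 ALLOC][14-22 ALLOC][23-49 FREE]

Answer: [0-3 FREE][4-13 ALLOC][14-22 ALLOC][23-49 FREE]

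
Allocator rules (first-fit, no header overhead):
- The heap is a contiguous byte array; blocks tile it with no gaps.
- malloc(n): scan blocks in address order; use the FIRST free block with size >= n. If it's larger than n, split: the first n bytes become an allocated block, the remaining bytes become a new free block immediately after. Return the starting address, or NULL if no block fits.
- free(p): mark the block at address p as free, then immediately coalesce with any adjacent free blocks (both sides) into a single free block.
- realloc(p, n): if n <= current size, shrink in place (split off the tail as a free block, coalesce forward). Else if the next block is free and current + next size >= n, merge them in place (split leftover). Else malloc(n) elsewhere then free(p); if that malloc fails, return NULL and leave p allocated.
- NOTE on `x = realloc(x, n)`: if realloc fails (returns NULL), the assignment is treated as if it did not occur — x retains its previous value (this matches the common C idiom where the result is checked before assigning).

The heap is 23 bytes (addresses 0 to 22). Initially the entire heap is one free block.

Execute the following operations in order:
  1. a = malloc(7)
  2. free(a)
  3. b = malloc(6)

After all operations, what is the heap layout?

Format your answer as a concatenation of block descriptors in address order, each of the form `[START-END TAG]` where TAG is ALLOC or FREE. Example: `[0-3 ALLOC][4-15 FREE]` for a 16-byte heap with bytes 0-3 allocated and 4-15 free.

Answer: [0-5 ALLOC][6-22 FREE]

Derivation:
Op 1: a = malloc(7) -> a = 0; heap: [0-6 ALLOC][7-22 FREE]
Op 2: free(a) -> (freed a); heap: [0-22 FREE]
Op 3: b = malloc(6) -> b = 0; heap: [0-5 ALLOC][6-22 FREE]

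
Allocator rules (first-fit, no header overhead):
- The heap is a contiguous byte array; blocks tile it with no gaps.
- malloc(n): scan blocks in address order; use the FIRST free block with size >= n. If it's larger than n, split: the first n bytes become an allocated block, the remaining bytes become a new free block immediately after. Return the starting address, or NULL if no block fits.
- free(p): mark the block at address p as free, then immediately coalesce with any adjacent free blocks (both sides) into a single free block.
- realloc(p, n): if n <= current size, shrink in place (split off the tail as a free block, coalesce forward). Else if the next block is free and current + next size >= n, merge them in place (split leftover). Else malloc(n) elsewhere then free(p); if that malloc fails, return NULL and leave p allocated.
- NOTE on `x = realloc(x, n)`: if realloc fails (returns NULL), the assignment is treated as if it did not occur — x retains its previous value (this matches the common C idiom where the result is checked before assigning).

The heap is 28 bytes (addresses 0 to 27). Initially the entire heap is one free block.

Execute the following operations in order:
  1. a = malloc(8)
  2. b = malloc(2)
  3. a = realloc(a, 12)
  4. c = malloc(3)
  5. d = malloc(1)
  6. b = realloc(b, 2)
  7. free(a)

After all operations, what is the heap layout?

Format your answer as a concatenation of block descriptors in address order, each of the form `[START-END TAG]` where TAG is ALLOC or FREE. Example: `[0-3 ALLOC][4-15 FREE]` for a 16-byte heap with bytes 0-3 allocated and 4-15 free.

Op 1: a = malloc(8) -> a = 0; heap: [0-7 ALLOC][8-27 FREE]
Op 2: b = malloc(2) -> b = 8; heap: [0-7 ALLOC][8-9 ALLOC][10-27 FREE]
Op 3: a = realloc(a, 12) -> a = 10; heap: [0-7 FREE][8-9 ALLOC][10-21 ALLOC][22-27 FREE]
Op 4: c = malloc(3) -> c = 0; heap: [0-2 ALLOC][3-7 FREE][8-9 ALLOC][10-21 ALLOC][22-27 FREE]
Op 5: d = malloc(1) -> d = 3; heap: [0-2 ALLOC][3-3 ALLOC][4-7 FREE][8-9 ALLOC][10-21 ALLOC][22-27 FREE]
Op 6: b = realloc(b, 2) -> b = 8; heap: [0-2 ALLOC][3-3 ALLOC][4-7 FREE][8-9 ALLOC][10-21 ALLOC][22-27 FREE]
Op 7: free(a) -> (freed a); heap: [0-2 ALLOC][3-3 ALLOC][4-7 FREE][8-9 ALLOC][10-27 FREE]

Answer: [0-2 ALLOC][3-3 ALLOC][4-7 FREE][8-9 ALLOC][10-27 FREE]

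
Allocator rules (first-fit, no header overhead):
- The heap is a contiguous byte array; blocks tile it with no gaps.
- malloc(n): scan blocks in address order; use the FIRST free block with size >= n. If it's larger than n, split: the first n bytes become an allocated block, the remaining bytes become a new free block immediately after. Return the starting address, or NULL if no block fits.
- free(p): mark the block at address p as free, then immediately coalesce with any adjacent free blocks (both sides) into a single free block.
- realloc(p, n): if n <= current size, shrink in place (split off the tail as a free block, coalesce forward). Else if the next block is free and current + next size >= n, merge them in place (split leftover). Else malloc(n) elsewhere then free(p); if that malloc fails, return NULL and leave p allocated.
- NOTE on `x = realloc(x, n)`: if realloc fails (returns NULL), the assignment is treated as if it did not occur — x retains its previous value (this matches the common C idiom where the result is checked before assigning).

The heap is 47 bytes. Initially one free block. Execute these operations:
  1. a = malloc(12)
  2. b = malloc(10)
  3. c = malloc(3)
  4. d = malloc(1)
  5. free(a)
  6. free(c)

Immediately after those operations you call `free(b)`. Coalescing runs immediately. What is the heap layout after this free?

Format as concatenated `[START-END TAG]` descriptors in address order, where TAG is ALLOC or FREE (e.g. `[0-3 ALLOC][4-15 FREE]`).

Answer: [0-24 FREE][25-25 ALLOC][26-46 FREE]

Derivation:
Op 1: a = malloc(12) -> a = 0; heap: [0-11 ALLOC][12-46 FREE]
Op 2: b = malloc(10) -> b = 12; heap: [0-11 ALLOC][12-21 ALLOC][22-46 FREE]
Op 3: c = malloc(3) -> c = 22; heap: [0-11 ALLOC][12-21 ALLOC][22-24 ALLOC][25-46 FREE]
Op 4: d = malloc(1) -> d = 25; heap: [0-11 ALLOC][12-21 ALLOC][22-24 ALLOC][25-25 ALLOC][26-46 FREE]
Op 5: free(a) -> (freed a); heap: [0-11 FREE][12-21 ALLOC][22-24 ALLOC][25-25 ALLOC][26-46 FREE]
Op 6: free(c) -> (freed c); heap: [0-11 FREE][12-21 ALLOC][22-24 FREE][25-25 ALLOC][26-46 FREE]
free(b): b = 12 -> block [12-21 ALLOC]; mark free, coalesce with adjacent free neighbors -> [0-24 FREE][25-25 ALLOC][26-46 FREE]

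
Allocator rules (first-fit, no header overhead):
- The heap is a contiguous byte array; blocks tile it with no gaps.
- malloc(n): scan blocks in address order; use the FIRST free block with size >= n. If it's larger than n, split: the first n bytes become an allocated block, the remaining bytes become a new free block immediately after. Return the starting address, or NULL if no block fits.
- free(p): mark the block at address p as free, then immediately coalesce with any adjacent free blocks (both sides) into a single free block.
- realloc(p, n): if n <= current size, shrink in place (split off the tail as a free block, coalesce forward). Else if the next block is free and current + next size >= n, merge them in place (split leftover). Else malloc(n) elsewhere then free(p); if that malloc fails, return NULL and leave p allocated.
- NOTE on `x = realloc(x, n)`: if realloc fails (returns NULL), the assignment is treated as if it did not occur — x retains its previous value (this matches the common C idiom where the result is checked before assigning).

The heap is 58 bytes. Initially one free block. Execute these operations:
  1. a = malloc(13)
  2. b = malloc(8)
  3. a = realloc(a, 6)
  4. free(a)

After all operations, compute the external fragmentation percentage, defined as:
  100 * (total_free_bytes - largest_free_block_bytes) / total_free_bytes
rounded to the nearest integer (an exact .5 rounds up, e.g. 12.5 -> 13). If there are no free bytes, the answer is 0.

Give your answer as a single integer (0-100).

Answer: 26

Derivation:
Op 1: a = malloc(13) -> a = 0; heap: [0-12 ALLOC][13-57 FREE]
Op 2: b = malloc(8) -> b = 13; heap: [0-12 ALLOC][13-20 ALLOC][21-57 FREE]
Op 3: a = realloc(a, 6) -> a = 0; heap: [0-5 ALLOC][6-12 FREE][13-20 ALLOC][21-57 FREE]
Op 4: free(a) -> (freed a); heap: [0-12 FREE][13-20 ALLOC][21-57 FREE]
Free blocks: [13 37] total_free=50 largest=37 -> 100*(50-37)/50 = 1300/50 = 26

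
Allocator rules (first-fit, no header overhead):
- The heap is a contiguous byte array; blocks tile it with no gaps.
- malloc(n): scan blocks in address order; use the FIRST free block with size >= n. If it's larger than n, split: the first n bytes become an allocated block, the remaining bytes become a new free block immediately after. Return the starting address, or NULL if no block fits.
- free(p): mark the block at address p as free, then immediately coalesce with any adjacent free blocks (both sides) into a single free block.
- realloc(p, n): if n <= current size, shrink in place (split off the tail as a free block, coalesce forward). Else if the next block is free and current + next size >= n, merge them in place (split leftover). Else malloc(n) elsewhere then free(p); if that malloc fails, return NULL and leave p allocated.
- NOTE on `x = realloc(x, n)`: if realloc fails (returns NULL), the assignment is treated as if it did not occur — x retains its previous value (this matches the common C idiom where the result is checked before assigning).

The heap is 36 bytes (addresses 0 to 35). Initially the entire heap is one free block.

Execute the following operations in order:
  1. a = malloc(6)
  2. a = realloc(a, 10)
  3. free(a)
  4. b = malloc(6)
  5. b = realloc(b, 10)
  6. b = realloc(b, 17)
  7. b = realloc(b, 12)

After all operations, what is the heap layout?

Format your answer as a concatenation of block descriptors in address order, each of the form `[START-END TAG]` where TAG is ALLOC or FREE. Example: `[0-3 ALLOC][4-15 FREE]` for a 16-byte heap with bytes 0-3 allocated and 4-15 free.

Answer: [0-11 ALLOC][12-35 FREE]

Derivation:
Op 1: a = malloc(6) -> a = 0; heap: [0-5 ALLOC][6-35 FREE]
Op 2: a = realloc(a, 10) -> a = 0; heap: [0-9 ALLOC][10-35 FREE]
Op 3: free(a) -> (freed a); heap: [0-35 FREE]
Op 4: b = malloc(6) -> b = 0; heap: [0-5 ALLOC][6-35 FREE]
Op 5: b = realloc(b, 10) -> b = 0; heap: [0-9 ALLOC][10-35 FREE]
Op 6: b = realloc(b, 17) -> b = 0; heap: [0-16 ALLOC][17-35 FREE]
Op 7: b = realloc(b, 12) -> b = 0; heap: [0-11 ALLOC][12-35 FREE]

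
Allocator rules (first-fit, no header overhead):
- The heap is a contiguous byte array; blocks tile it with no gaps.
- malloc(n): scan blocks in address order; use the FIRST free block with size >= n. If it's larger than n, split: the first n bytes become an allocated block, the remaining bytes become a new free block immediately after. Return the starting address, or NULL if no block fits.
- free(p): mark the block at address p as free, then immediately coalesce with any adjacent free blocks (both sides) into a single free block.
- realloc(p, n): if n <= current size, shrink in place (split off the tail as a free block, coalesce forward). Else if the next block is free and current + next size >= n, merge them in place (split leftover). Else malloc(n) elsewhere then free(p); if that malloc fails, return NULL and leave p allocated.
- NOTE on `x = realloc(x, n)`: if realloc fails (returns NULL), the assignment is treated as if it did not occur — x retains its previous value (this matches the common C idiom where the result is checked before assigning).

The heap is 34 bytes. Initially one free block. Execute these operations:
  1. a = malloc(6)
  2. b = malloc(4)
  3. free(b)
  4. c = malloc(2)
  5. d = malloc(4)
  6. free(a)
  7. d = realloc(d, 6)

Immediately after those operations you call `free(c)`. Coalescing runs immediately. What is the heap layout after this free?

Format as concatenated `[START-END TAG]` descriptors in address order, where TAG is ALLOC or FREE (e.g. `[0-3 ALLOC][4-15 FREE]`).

Answer: [0-7 FREE][8-13 ALLOC][14-33 FREE]

Derivation:
Op 1: a = malloc(6) -> a = 0; heap: [0-5 ALLOC][6-33 FREE]
Op 2: b = malloc(4) -> b = 6; heap: [0-5 ALLOC][6-9 ALLOC][10-33 FREE]
Op 3: free(b) -> (freed b); heap: [0-5 ALLOC][6-33 FREE]
Op 4: c = malloc(2) -> c = 6; heap: [0-5 ALLOC][6-7 ALLOC][8-33 FREE]
Op 5: d = malloc(4) -> d = 8; heap: [0-5 ALLOC][6-7 ALLOC][8-11 ALLOC][12-33 FREE]
Op 6: free(a) -> (freed a); heap: [0-5 FREE][6-7 ALLOC][8-11 ALLOC][12-33 FREE]
Op 7: d = realloc(d, 6) -> d = 8; heap: [0-5 FREE][6-7 ALLOC][8-13 ALLOC][14-33 FREE]
free(c): c = 6 -> block [6-7 ALLOC]; mark free, coalesce with adjacent free neighbors -> [0-7 FREE][8-13 ALLOC][14-33 FREE]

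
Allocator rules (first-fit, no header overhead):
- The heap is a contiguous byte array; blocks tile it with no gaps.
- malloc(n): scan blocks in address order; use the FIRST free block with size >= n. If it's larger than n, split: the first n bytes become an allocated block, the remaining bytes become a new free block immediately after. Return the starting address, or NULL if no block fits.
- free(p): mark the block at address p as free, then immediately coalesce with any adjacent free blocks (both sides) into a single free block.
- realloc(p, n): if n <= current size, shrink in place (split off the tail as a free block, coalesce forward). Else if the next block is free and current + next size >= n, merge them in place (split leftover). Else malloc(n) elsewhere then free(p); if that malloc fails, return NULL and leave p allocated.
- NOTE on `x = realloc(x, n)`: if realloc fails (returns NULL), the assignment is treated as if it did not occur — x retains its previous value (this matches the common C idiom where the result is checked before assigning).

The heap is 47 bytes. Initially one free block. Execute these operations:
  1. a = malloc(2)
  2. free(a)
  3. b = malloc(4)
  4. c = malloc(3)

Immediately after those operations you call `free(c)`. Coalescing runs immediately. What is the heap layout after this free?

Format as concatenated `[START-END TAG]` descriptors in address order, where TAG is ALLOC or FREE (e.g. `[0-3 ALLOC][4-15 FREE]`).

Answer: [0-3 ALLOC][4-46 FREE]

Derivation:
Op 1: a = malloc(2) -> a = 0; heap: [0-1 ALLOC][2-46 FREE]
Op 2: free(a) -> (freed a); heap: [0-46 FREE]
Op 3: b = malloc(4) -> b = 0; heap: [0-3 ALLOC][4-46 FREE]
Op 4: c = malloc(3) -> c = 4; heap: [0-3 ALLOC][4-6 ALLOC][7-46 FREE]
free(c): c = 4 -> block [4-6 ALLOC]; mark free, coalesce with adjacent free neighbors -> [0-3 ALLOC][4-46 FREE]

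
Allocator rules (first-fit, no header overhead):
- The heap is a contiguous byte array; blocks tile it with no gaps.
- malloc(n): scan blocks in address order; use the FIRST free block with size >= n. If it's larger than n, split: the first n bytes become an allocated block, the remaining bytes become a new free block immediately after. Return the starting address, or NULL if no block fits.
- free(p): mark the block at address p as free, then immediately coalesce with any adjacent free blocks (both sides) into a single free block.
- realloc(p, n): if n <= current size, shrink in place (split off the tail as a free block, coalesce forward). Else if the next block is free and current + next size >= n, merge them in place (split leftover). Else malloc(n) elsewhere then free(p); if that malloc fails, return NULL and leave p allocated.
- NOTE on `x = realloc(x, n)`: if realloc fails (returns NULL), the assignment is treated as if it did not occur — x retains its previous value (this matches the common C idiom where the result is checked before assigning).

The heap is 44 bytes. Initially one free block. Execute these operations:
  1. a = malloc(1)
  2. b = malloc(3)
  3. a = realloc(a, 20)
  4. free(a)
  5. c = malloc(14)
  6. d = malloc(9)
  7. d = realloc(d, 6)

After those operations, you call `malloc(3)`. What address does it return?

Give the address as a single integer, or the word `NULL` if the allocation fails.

Op 1: a = malloc(1) -> a = 0; heap: [0-0 ALLOC][1-43 FREE]
Op 2: b = malloc(3) -> b = 1; heap: [0-0 ALLOC][1-3 ALLOC][4-43 FREE]
Op 3: a = realloc(a, 20) -> a = 4; heap: [0-0 FREE][1-3 ALLOC][4-23 ALLOC][24-43 FREE]
Op 4: free(a) -> (freed a); heap: [0-0 FREE][1-3 ALLOC][4-43 FREE]
Op 5: c = malloc(14) -> c = 4; heap: [0-0 FREE][1-3 ALLOC][4-17 ALLOC][18-43 FREE]
Op 6: d = malloc(9) -> d = 18; heap: [0-0 FREE][1-3 ALLOC][4-17 ALLOC][18-26 ALLOC][27-43 FREE]
Op 7: d = realloc(d, 6) -> d = 18; heap: [0-0 FREE][1-3 ALLOC][4-17 ALLOC][18-23 ALLOC][24-43 FREE]
malloc(3): first-fit scan over [0-0 FREE][1-3 ALLOC][4-17 ALLOC][18-23 ALLOC][24-43 FREE] -> 24

Answer: 24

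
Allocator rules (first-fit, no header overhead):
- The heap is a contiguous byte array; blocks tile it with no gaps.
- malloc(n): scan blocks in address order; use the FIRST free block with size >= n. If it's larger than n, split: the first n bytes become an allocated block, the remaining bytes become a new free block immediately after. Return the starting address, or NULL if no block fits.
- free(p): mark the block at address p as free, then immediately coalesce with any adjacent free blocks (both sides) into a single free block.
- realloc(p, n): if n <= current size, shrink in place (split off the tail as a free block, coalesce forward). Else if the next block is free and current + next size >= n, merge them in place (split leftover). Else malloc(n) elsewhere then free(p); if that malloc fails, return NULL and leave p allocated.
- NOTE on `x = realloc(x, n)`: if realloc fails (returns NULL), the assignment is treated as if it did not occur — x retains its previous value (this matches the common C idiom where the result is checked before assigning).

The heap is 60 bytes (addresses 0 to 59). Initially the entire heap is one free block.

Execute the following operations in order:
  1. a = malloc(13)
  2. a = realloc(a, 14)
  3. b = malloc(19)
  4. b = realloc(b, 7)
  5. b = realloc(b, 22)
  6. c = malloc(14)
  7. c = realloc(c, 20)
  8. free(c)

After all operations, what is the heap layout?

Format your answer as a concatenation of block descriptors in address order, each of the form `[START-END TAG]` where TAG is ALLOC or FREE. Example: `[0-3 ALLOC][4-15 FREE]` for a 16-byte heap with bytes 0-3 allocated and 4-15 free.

Answer: [0-13 ALLOC][14-35 ALLOC][36-59 FREE]

Derivation:
Op 1: a = malloc(13) -> a = 0; heap: [0-12 ALLOC][13-59 FREE]
Op 2: a = realloc(a, 14) -> a = 0; heap: [0-13 ALLOC][14-59 FREE]
Op 3: b = malloc(19) -> b = 14; heap: [0-13 ALLOC][14-32 ALLOC][33-59 FREE]
Op 4: b = realloc(b, 7) -> b = 14; heap: [0-13 ALLOC][14-20 ALLOC][21-59 FREE]
Op 5: b = realloc(b, 22) -> b = 14; heap: [0-13 ALLOC][14-35 ALLOC][36-59 FREE]
Op 6: c = malloc(14) -> c = 36; heap: [0-13 ALLOC][14-35 ALLOC][36-49 ALLOC][50-59 FREE]
Op 7: c = realloc(c, 20) -> c = 36; heap: [0-13 ALLOC][14-35 ALLOC][36-55 ALLOC][56-59 FREE]
Op 8: free(c) -> (freed c); heap: [0-13 ALLOC][14-35 ALLOC][36-59 FREE]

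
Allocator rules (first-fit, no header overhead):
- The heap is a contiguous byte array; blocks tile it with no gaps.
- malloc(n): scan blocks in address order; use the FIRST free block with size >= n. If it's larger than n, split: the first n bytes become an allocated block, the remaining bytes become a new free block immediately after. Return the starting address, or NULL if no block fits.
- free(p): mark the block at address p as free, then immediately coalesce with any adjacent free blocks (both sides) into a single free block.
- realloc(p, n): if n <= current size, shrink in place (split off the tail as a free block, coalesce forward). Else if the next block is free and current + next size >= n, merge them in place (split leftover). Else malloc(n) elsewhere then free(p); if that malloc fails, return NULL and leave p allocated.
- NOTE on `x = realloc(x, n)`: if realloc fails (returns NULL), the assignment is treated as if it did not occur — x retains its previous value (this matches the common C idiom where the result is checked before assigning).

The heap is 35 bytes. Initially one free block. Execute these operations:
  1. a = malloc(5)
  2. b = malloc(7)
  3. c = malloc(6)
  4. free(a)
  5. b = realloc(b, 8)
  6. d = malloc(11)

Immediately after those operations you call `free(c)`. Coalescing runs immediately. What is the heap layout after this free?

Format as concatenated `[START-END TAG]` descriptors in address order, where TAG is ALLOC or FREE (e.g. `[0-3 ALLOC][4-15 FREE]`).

Answer: [0-10 ALLOC][11-17 FREE][18-25 ALLOC][26-34 FREE]

Derivation:
Op 1: a = malloc(5) -> a = 0; heap: [0-4 ALLOC][5-34 FREE]
Op 2: b = malloc(7) -> b = 5; heap: [0-4 ALLOC][5-11 ALLOC][12-34 FREE]
Op 3: c = malloc(6) -> c = 12; heap: [0-4 ALLOC][5-11 ALLOC][12-17 ALLOC][18-34 FREE]
Op 4: free(a) -> (freed a); heap: [0-4 FREE][5-11 ALLOC][12-17 ALLOC][18-34 FREE]
Op 5: b = realloc(b, 8) -> b = 18; heap: [0-11 FREE][12-17 ALLOC][18-25 ALLOC][26-34 FREE]
Op 6: d = malloc(11) -> d = 0; heap: [0-10 ALLOC][11-11 FREE][12-17 ALLOC][18-25 ALLOC][26-34 FREE]
free(c): c = 12 -> block [12-17 ALLOC]; mark free, coalesce with adjacent free neighbors -> [0-10 ALLOC][11-17 FREE][18-25 ALLOC][26-34 FREE]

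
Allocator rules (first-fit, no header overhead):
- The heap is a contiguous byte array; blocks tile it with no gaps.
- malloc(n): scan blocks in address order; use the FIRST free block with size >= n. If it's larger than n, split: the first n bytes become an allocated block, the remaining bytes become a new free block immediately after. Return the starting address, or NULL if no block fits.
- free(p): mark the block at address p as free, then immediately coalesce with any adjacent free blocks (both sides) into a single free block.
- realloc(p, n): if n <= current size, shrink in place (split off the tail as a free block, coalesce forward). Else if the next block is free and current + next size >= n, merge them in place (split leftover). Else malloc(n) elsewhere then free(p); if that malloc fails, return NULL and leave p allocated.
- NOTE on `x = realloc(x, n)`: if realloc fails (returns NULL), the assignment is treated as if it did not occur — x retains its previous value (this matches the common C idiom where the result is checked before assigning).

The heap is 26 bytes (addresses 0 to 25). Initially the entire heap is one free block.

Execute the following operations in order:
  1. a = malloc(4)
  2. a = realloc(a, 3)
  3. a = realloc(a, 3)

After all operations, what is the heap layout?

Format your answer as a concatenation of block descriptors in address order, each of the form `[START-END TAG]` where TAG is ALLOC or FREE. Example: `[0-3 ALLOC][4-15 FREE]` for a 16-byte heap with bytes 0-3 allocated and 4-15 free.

Op 1: a = malloc(4) -> a = 0; heap: [0-3 ALLOC][4-25 FREE]
Op 2: a = realloc(a, 3) -> a = 0; heap: [0-2 ALLOC][3-25 FREE]
Op 3: a = realloc(a, 3) -> a = 0; heap: [0-2 ALLOC][3-25 FREE]

Answer: [0-2 ALLOC][3-25 FREE]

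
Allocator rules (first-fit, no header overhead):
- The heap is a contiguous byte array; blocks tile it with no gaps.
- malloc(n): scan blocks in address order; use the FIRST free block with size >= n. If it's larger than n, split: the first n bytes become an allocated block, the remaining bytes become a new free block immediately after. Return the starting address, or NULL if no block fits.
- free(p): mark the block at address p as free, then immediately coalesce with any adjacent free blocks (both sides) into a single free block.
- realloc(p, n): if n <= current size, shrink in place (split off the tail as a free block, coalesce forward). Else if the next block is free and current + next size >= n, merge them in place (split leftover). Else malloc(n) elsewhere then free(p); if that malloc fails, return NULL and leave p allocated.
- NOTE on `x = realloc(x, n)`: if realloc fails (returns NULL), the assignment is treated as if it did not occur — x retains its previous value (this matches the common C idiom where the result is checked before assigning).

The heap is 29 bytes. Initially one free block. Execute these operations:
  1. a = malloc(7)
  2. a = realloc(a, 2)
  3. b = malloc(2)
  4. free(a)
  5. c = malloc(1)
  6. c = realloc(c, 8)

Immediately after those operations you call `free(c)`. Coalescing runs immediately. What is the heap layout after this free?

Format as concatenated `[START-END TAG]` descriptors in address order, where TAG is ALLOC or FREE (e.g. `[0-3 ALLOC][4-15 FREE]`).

Op 1: a = malloc(7) -> a = 0; heap: [0-6 ALLOC][7-28 FREE]
Op 2: a = realloc(a, 2) -> a = 0; heap: [0-1 ALLOC][2-28 FREE]
Op 3: b = malloc(2) -> b = 2; heap: [0-1 ALLOC][2-3 ALLOC][4-28 FREE]
Op 4: free(a) -> (freed a); heap: [0-1 FREE][2-3 ALLOC][4-28 FREE]
Op 5: c = malloc(1) -> c = 0; heap: [0-0 ALLOC][1-1 FREE][2-3 ALLOC][4-28 FREE]
Op 6: c = realloc(c, 8) -> c = 4; heap: [0-1 FREE][2-3 ALLOC][4-11 ALLOC][12-28 FREE]
free(c): c = 4 -> block [4-11 ALLOC]; mark free, coalesce with adjacent free neighbors -> [0-1 FREE][2-3 ALLOC][4-28 FREE]

Answer: [0-1 FREE][2-3 ALLOC][4-28 FREE]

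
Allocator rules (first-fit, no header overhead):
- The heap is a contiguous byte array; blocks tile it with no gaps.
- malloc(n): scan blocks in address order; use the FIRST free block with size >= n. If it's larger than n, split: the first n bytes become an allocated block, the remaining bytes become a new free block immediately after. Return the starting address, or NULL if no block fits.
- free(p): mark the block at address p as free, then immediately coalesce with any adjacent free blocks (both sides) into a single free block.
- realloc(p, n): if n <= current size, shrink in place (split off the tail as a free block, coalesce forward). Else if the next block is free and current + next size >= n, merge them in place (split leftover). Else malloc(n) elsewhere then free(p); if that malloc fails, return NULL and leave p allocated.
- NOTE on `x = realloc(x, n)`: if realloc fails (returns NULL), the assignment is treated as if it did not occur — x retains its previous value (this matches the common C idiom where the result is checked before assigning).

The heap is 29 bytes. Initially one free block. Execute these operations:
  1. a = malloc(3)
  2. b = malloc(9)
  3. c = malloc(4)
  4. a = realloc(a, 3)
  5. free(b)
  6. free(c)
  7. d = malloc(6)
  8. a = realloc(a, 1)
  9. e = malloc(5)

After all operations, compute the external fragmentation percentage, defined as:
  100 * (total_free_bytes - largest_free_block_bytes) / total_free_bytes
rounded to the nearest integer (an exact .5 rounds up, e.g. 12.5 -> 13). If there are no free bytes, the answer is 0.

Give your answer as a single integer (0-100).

Answer: 12

Derivation:
Op 1: a = malloc(3) -> a = 0; heap: [0-2 ALLOC][3-28 FREE]
Op 2: b = malloc(9) -> b = 3; heap: [0-2 ALLOC][3-11 ALLOC][12-28 FREE]
Op 3: c = malloc(4) -> c = 12; heap: [0-2 ALLOC][3-11 ALLOC][12-15 ALLOC][16-28 FREE]
Op 4: a = realloc(a, 3) -> a = 0; heap: [0-2 ALLOC][3-11 ALLOC][12-15 ALLOC][16-28 FREE]
Op 5: free(b) -> (freed b); heap: [0-2 ALLOC][3-11 FREE][12-15 ALLOC][16-28 FREE]
Op 6: free(c) -> (freed c); heap: [0-2 ALLOC][3-28 FREE]
Op 7: d = malloc(6) -> d = 3; heap: [0-2 ALLOC][3-8 ALLOC][9-28 FREE]
Op 8: a = realloc(a, 1) -> a = 0; heap: [0-0 ALLOC][1-2 FREE][3-8 ALLOC][9-28 FREE]
Op 9: e = malloc(5) -> e = 9; heap: [0-0 ALLOC][1-2 FREE][3-8 ALLOC][9-13 ALLOC][14-28 FREE]
Free blocks: [2 15] total_free=17 largest=15 -> 100*(17-15)/17 = 200/17 ≈ 11.765 -> rounds to 12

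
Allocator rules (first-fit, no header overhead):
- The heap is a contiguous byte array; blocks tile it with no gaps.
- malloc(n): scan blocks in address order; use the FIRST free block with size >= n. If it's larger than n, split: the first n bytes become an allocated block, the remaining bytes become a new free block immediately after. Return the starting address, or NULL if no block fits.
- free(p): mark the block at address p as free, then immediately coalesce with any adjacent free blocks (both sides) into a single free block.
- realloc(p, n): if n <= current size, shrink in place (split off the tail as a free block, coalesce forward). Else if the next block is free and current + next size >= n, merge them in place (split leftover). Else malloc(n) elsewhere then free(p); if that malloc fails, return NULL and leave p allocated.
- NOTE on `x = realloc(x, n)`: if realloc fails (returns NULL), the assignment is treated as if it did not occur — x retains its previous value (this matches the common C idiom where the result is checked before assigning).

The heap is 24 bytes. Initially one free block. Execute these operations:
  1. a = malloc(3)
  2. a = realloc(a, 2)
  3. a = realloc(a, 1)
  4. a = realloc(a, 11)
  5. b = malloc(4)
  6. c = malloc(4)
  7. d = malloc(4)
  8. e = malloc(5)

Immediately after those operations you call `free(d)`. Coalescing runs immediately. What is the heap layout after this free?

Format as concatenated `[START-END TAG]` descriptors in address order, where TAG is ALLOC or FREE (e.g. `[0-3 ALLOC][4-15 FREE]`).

Op 1: a = malloc(3) -> a = 0; heap: [0-2 ALLOC][3-23 FREE]
Op 2: a = realloc(a, 2) -> a = 0; heap: [0-1 ALLOC][2-23 FREE]
Op 3: a = realloc(a, 1) -> a = 0; heap: [0-0 ALLOC][1-23 FREE]
Op 4: a = realloc(a, 11) -> a = 0; heap: [0-10 ALLOC][11-23 FREE]
Op 5: b = malloc(4) -> b = 11; heap: [0-10 ALLOC][11-14 ALLOC][15-23 FREE]
Op 6: c = malloc(4) -> c = 15; heap: [0-10 ALLOC][11-14 ALLOC][15-18 ALLOC][19-23 FREE]
Op 7: d = malloc(4) -> d = 19; heap: [0-10 ALLOC][11-14 ALLOC][15-18 ALLOC][19-22 ALLOC][23-23 FREE]
Op 8: e = malloc(5) -> e = NULL; heap: [0-10 ALLOC][11-14 ALLOC][15-18 ALLOC][19-22 ALLOC][23-23 FREE]
free(d): d = 19 -> block [19-22 ALLOC]; mark free, coalesce with adjacent free neighbors -> [0-10 ALLOC][11-14 ALLOC][15-18 ALLOC][19-23 FREE]

Answer: [0-10 ALLOC][11-14 ALLOC][15-18 ALLOC][19-23 FREE]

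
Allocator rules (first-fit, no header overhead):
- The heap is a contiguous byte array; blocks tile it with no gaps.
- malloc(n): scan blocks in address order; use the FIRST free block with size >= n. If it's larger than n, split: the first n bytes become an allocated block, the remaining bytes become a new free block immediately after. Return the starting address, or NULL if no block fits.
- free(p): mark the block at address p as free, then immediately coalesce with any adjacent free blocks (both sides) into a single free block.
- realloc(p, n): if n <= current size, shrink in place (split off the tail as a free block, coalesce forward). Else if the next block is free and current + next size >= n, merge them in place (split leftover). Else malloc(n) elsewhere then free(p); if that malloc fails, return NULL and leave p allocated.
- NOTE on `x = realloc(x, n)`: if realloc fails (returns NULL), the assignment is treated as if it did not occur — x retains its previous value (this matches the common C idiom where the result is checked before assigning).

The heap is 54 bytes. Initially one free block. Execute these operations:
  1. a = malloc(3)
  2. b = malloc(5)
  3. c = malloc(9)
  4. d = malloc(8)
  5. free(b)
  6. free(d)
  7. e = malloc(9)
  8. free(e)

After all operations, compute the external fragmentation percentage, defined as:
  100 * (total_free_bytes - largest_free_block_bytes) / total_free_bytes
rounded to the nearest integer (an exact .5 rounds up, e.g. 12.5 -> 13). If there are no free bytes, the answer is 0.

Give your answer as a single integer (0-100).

Answer: 12

Derivation:
Op 1: a = malloc(3) -> a = 0; heap: [0-2 ALLOC][3-53 FREE]
Op 2: b = malloc(5) -> b = 3; heap: [0-2 ALLOC][3-7 ALLOC][8-53 FREE]
Op 3: c = malloc(9) -> c = 8; heap: [0-2 ALLOC][3-7 ALLOC][8-16 ALLOC][17-53 FREE]
Op 4: d = malloc(8) -> d = 17; heap: [0-2 ALLOC][3-7 ALLOC][8-16 ALLOC][17-24 ALLOC][25-53 FREE]
Op 5: free(b) -> (freed b); heap: [0-2 ALLOC][3-7 FREE][8-16 ALLOC][17-24 ALLOC][25-53 FREE]
Op 6: free(d) -> (freed d); heap: [0-2 ALLOC][3-7 FREE][8-16 ALLOC][17-53 FREE]
Op 7: e = malloc(9) -> e = 17; heap: [0-2 ALLOC][3-7 FREE][8-16 ALLOC][17-25 ALLOC][26-53 FREE]
Op 8: free(e) -> (freed e); heap: [0-2 ALLOC][3-7 FREE][8-16 ALLOC][17-53 FREE]
Free blocks: [5 37] total_free=42 largest=37 -> 100*(42-37)/42 = 500/42 ≈ 11.905 -> rounds to 12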